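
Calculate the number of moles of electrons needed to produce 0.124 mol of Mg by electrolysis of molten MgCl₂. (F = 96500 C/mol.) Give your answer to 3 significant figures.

Mg²⁺ + 2e⁻ → Mg, so n(e⁻) = 2 × 0.124 = 0.2480 mol

0.248 mol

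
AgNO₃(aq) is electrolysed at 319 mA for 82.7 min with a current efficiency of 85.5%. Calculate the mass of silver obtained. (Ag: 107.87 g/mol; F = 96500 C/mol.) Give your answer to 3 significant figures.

1.51 g

Q = 0.319 × 4962 = 1583 C
n(e⁻) = 1583 / 96500 = 0.01640 mol
Ag⁺ + e⁻ → Ag, so theoretical m(Ag) = 0.01640 × 107.87 = 1.769 g
Actual mass = 85.5% × 1.769 = 1.51 g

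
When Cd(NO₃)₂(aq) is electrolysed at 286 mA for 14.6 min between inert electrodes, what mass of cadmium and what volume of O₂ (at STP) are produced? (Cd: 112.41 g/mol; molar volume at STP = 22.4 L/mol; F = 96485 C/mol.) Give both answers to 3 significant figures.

Q = 0.286 × 876 = 250.5 C; n(e⁻) = 250.5 / 96485 = 0.002596 mol
Cathode: Cd²⁺ + 2e⁻ → Cd → n(Cd) = 0.002596/2 = 0.001298 mol → 0.146 g
Anode: 2H₂O → O₂ + 4H⁺ + 4e⁻ → n(O₂) = 0.002596/4 = 6.490×10^-4 mol → 0.0145 L

0.146 g Cd; 0.0145 L O₂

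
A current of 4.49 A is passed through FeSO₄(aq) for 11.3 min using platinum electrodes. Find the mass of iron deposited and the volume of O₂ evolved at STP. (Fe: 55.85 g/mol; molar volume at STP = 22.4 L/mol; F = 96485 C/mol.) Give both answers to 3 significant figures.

Q = 4.49 × 678 = 3044 C; n(e⁻) = 3044 / 96485 = 0.03155 mol
Cathode: Fe²⁺ + 2e⁻ → Fe → n(Fe) = 0.03155/2 = 0.01578 mol → 0.881 g
Anode: 2H₂O → O₂ + 4H⁺ + 4e⁻ → n(O₂) = 0.03155/4 = 0.007888 mol → 0.177 L

0.881 g Fe; 0.177 L O₂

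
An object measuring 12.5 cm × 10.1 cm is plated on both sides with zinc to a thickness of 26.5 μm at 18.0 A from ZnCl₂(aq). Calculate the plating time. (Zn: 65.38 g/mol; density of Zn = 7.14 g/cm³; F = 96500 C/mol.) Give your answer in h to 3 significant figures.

0.218 h

Plated area = 2 × 12.5 × 10.1 = 252.5 cm²
Volume = 252.5 × 26.5×10⁻⁴ cm = 0.6691 cm³
m(Zn) = 0.6691 × 7.14 = 4.777 g
n(Zn) = 4.777 / 65.38 = 0.07307 mol; n(e⁻) = 2 × 0.07307 = 0.1461 mol
Q = 0.1461 × 96500 = 14100 C
t = 14100 / 18.0 = 783.3 s = 0.218 h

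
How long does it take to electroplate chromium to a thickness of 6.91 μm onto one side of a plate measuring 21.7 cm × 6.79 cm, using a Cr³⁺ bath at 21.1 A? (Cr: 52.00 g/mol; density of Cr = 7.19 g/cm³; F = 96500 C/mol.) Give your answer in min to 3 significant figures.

3.22 min

Plated area = 21.7 × 6.79 = 147.3 cm²
Volume = 147.3 × 6.91×10⁻⁴ cm = 0.1018 cm³
m(Cr) = 0.1018 × 7.19 = 0.7319 g
n(Cr) = 0.7319 / 52.00 = 0.01408 mol; n(e⁻) = 3 × 0.01408 = 0.04224 mol
Q = 0.04224 × 96500 = 4076 C
t = 4076 / 21.1 = 193.2 s = 3.22 min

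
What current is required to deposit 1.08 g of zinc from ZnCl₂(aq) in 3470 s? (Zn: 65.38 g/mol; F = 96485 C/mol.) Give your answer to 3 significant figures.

n(Zn) = 1.08 / 65.38 = 0.01652 mol
Zn²⁺ + 2e⁻ → Zn, so n(e⁻) = 2 × 0.01652 = 0.03304 mol
Q = 0.03304 × 96485 = 3188 C
I = Q / t = 3188 / 3470 s = 0.919 A

0.919 A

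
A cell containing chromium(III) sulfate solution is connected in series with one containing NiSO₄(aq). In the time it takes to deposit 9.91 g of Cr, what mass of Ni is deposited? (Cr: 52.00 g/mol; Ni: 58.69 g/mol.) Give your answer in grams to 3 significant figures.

n(Cr) = 9.91 / 52.00 = 0.1906 mol
Cr³⁺ + 3e⁻ → Cr, so n(e⁻) = 3 × 0.1906 = 0.5718 mol
Since the cells are in series, n(e⁻) in the Ni cell is also 0.5718 mol.
Ni²⁺ + 2e⁻ → Ni, so n(Ni) = 0.5718 / 2 = 0.2859 mol
m(Ni) = 0.2859 × 58.69 = 16.8 g

16.8 g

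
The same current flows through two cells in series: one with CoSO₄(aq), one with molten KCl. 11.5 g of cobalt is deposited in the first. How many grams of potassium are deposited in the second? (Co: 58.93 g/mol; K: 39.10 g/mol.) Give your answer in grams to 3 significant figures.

15.3 g

n(Co) = 11.5 / 58.93 = 0.1951 mol
Co²⁺ + 2e⁻ → Co, so n(e⁻) = 2 × 0.1951 = 0.3902 mol
The cells are in series, so the same charge (and hence the same n(e⁻) = 0.3902 mol) passes through both.
K⁺ + e⁻ → K, so n(K) = 0.3902 mol
m(K) = 0.3902 × 39.10 = 15.3 g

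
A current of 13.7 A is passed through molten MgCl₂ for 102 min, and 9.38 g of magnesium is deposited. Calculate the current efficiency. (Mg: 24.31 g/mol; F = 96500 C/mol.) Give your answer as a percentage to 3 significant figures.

Q = 13.7 × 6120 = 83840 C
n(e⁻) = 83840 / 96500 = 0.8688 mol
Mg²⁺ + 2e⁻ → Mg, so theoretical n(Mg) = 0.4344 mol → 10.56 g
Efficiency = 9.38 / 10.56 = 0.8883 = 88.8%

88.8%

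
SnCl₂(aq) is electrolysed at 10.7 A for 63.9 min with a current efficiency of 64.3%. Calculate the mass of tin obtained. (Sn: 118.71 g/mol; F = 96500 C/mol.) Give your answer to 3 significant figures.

Q = 10.7 × 3834 = 41020 C
n(e⁻) = 41020 / 96500 = 0.4251 mol
Sn²⁺ + 2e⁻ → Sn, so theoretical m(Sn) = 0.2126 × 118.71 = 25.24 g
Actual mass = 64.3% × 25.24 = 16.2 g

16.2 g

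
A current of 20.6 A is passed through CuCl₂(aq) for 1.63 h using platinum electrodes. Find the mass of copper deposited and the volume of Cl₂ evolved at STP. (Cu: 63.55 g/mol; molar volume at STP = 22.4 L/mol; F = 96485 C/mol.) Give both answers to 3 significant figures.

Q = 20.6 × 5868 = 1.209×10^5 C; n(e⁻) = 1.209×10^5 / 96485 = 1.253 mol
Cathode: Cu²⁺ + 2e⁻ → Cu → n(Cu) = 1.253/2 = 0.6265 mol → 39.8 g
Anode: 2Cl⁻ → Cl₂ + 2e⁻ → n(Cl₂) = 1.253/2 = 0.6265 mol → 14.0 L

39.8 g Cu; 14.0 L Cl₂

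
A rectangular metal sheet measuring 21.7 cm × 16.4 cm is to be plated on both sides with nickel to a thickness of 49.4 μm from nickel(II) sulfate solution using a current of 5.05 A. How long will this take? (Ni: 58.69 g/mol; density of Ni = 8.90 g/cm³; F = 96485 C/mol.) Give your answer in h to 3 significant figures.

Plated area = 2 × 21.7 × 16.4 = 711.8 cm²
Volume = 711.8 × 49.4×10⁻⁴ cm = 3.516 cm³
m(Ni) = 3.516 × 8.90 = 31.29 g
n(Ni) = 31.29 / 58.69 = 0.5331 mol; n(e⁻) = 2 × 0.5331 = 1.066 mol
Q = 1.066 × 96485 = 1.029×10^5 C
t = 1.029×10^5 / 5.05 = 20380 s = 5.66 h

5.66 h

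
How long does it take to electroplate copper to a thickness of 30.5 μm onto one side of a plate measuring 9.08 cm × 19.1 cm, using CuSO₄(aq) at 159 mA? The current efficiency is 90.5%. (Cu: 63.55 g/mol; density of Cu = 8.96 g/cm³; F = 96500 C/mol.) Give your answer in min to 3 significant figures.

1670 min

Plated area = 9.08 × 19.1 = 173.4 cm²
Volume = 173.4 × 30.5×10⁻⁴ cm = 0.5289 cm³
m(Cu) = 0.5289 × 8.96 = 4.739 g
n(Cu) = 4.739 / 63.55 = 0.07457 mol; n(e⁻) = 2 × 0.07457 = 0.1491 mol
Q = 0.1491 × 96500 / 0.905 = 15900 C
t = 15900 / 0.159 = 1.000×10^5 s = 1670 min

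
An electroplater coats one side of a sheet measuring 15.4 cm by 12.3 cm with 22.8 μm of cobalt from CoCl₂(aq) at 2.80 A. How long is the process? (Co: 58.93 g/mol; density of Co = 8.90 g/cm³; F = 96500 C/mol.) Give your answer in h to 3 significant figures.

1.25 h

Plated area = 15.4 × 12.3 = 189.4 cm²
Volume = 189.4 × 22.8×10⁻⁴ cm = 0.4318 cm³
m(Co) = 0.4318 × 8.90 = 3.843 g
n(Co) = 3.843 / 58.93 = 0.06521 mol; n(e⁻) = 2 × 0.06521 = 0.1304 mol
Q = 0.1304 × 96500 = 12580 C
t = 12580 / 2.80 = 4493 s = 1.25 h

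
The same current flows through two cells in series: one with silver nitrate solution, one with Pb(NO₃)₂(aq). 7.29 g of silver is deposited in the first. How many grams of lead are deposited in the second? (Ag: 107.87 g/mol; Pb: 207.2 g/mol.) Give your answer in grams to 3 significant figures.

7.00 g

n(Ag) = 7.29 / 107.87 = 0.06758 mol
Ag⁺ + e⁻ → Ag, so n(e⁻) = 0.06758 mol
The cells are in series, so the same charge (and hence the same n(e⁻) = 0.06758 mol) passes through both.
Pb²⁺ + 2e⁻ → Pb, so n(Pb) = 0.06758 / 2 = 0.03379 mol
m(Pb) = 0.03379 × 207.2 = 7.00 g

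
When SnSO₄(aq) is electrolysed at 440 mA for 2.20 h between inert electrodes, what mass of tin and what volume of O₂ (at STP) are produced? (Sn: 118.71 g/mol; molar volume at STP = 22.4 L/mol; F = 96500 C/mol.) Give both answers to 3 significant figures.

2.14 g Sn; 0.202 L O₂

Q = 0.440 × 7920 = 3485 C; n(e⁻) = 3485 / 96500 = 0.03611 mol
Cathode: Sn²⁺ + 2e⁻ → Sn → n(Sn) = 0.03611/2 = 0.01806 mol → 2.14 g
Anode: 2H₂O → O₂ + 4H⁺ + 4e⁻ → n(O₂) = 0.03611/4 = 0.009028 mol → 0.202 L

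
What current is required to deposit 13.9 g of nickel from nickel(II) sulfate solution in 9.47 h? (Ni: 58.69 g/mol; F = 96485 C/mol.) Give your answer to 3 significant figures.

1.34 A

n(Ni) = 13.9 / 58.69 = 0.2368 mol
Ni²⁺ + 2e⁻ → Ni, so n(e⁻) = 2 × 0.2368 = 0.4736 mol
Q = 0.4736 × 96485 = 45700 C
I = Q / t = 45700 / 34092 s = 1.34 A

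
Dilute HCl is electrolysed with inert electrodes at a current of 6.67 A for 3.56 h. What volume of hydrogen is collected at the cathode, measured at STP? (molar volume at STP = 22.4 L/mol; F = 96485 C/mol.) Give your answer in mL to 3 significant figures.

Q = It = 6.67 × 12816 = 85480 C
Moles of electrons = 85480 / 96485 = 0.8859 mol
2H⁺ + 2e⁻ → H₂, so n(H₂) = 0.8859 / 2 = 0.4430 mol
V = 0.4430 × 22.4 = 9.923 L
= 9920 mL

9920 mL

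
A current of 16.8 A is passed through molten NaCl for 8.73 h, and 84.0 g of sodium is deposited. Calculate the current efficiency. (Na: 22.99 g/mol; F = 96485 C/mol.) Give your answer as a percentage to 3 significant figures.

66.8%

Q = 16.8 × 31428 = 5.280×10^5 C
n(e⁻) = 5.280×10^5 / 96485 = 5.472 mol
Na⁺ + e⁻ → Na, so theoretical n(Na) = 5.472 mol → 125.8 g
Efficiency = 84.0 / 125.8 = 0.6677 = 66.8%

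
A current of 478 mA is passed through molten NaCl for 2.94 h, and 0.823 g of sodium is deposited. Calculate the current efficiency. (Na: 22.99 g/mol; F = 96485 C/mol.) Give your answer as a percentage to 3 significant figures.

Q = 0.478 × 10584 = 5059 C
n(e⁻) = 5059 / 96485 = 0.05243 mol
Na⁺ + e⁻ → Na, so theoretical n(Na) = 0.05243 mol → 1.205 g
Efficiency = 0.823 / 1.205 = 0.6830 = 68.3%

68.3%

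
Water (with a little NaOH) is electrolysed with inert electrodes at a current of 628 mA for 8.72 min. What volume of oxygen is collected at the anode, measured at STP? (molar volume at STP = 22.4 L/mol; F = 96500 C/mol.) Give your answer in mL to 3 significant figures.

19.1 mL

Q = It = 0.628 × 523.2 = 328.6 C
n(e⁻) = 328.6 / 96500 = 0.003405 mol
2H₂O → O₂ + 4H⁺ + 4e⁻, so n(O₂) = 0.003405 / 4 = 8.513×10^-4 mol
V = 8.513×10^-4 × 22.4 = 0.01907 L
= 19.1 mL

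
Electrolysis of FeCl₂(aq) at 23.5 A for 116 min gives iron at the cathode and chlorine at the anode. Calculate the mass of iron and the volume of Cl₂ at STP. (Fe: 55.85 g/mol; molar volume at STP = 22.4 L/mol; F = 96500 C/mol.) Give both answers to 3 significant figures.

Q = 23.5 × 6960 = 1.636×10^5 C; n(e⁻) = 1.636×10^5 / 96500 = 1.695 mol
Cathode: Fe²⁺ + 2e⁻ → Fe → n(Fe) = 1.695/2 = 0.8475 mol → 47.3 g
Anode: 2Cl⁻ → Cl₂ + 2e⁻ → n(Cl₂) = 1.695/2 = 0.8475 mol → 19.0 L

47.3 g Fe; 19.0 L Cl₂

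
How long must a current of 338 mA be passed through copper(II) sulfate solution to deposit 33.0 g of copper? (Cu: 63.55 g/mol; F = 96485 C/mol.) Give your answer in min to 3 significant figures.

4940 min

n(Cu) = 33.0 / 63.55 = 0.5193 mol
Cu²⁺ + 2e⁻ → Cu, so n(e⁻) = 2 × 0.5193 = 1.039 mol
Q = 1.039 × 96485 = 1.002×10^5 C
t = Q / I = 1.002×10^5 / 0.338 = 2.964×10^5 s = 4940 min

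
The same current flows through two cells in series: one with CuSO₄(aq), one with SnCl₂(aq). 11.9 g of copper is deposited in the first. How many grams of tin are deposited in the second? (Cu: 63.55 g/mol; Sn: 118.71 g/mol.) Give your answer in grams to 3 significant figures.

n(Cu) = 11.9 / 63.55 = 0.1873 mol
Cu²⁺ + 2e⁻ → Cu, so n(e⁻) = 2 × 0.1873 = 0.3746 mol
Since the cells are in series, n(e⁻) in the Sn cell is also 0.3746 mol.
Sn²⁺ + 2e⁻ → Sn, so n(Sn) = 0.3746 / 2 = 0.1873 mol
m(Sn) = 0.1873 × 118.71 = 22.2 g

22.2 g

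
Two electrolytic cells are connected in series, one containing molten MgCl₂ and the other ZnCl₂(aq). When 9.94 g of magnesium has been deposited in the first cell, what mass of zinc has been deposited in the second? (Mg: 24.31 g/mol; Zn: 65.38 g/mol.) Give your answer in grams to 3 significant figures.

26.7 g

n(Mg) = 9.94 / 24.31 = 0.4089 mol
Mg²⁺ + 2e⁻ → Mg, so n(e⁻) = 2 × 0.4089 = 0.8178 mol
Since the cells are in series, n(e⁻) in the Zn cell is also 0.8178 mol.
Zn²⁺ + 2e⁻ → Zn, so n(Zn) = 0.8178 / 2 = 0.4089 mol
m(Zn) = 0.4089 × 65.38 = 26.7 g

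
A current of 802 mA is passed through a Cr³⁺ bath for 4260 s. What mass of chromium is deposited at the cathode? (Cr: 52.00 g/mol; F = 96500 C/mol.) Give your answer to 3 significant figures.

Charge passed = 0.802 × 4260 = 3417 C
Moles of electrons = 3417 / 96500 = 0.03541 mol
Cr³⁺ + 3e⁻ → Cr, so n(Cr) = 0.03541 / 3 = 0.01180 mol
m = 0.01180 × 52.00 = 0.614 g

0.614 g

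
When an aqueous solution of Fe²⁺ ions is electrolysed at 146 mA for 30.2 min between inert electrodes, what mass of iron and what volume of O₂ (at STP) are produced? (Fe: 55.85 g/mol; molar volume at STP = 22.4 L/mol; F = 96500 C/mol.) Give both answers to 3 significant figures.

0.0766 g Fe; 0.0154 L O₂

Q = 0.146 × 1812 = 264.6 C; n(e⁻) = 264.6 / 96500 = 0.002742 mol
Cathode: Fe²⁺ + 2e⁻ → Fe → n(Fe) = 0.002742/2 = 0.001371 mol → 0.0766 g
Anode: 2H₂O → O₂ + 4H⁺ + 4e⁻ → n(O₂) = 0.002742/4 = 6.855×10^-4 mol → 0.0154 L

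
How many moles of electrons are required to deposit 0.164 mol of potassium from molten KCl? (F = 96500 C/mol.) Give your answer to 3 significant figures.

0.164 mol

K⁺ + e⁻ → K, so n(e⁻) = 1 × 0.164 = 0.1640 mol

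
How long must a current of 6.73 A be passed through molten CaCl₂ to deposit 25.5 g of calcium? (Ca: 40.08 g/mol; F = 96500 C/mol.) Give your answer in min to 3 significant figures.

n(Ca) = 25.5 / 40.08 = 0.6362 mol
Ca²⁺ + 2e⁻ → Ca, so n(e⁻) = 2 × 0.6362 = 1.272 mol
Q = 1.272 × 96500 = 1.227×10^5 C
t = Q / I = 1.227×10^5 / 6.73 = 18230 s = 304 min

304 min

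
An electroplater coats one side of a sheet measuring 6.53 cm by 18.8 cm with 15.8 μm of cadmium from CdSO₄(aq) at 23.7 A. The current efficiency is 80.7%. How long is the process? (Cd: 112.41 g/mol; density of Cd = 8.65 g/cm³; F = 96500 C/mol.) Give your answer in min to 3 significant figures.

Plated area = 6.53 × 18.8 = 122.8 cm²
Volume = 122.8 × 15.8×10⁻⁴ cm = 0.1940 cm³
m(Cd) = 0.1940 × 8.65 = 1.678 g
n(Cd) = 1.678 / 112.41 = 0.01493 mol; n(e⁻) = 2 × 0.01493 = 0.02986 mol
Q = 0.02986 × 96500 / 0.807 = 3571 C
t = 3571 / 23.7 = 150.7 s = 2.51 min

2.51 min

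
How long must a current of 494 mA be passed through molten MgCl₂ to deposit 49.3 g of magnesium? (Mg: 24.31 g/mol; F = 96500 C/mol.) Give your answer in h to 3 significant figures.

n(Mg) = 49.3 / 24.31 = 2.028 mol
Mg²⁺ + 2e⁻ → Mg, so n(e⁻) = 2 × 2.028 = 4.056 mol
Q = 4.056 × 96500 = 3.914×10^5 C
t = Q / I = 3.914×10^5 / 0.494 = 7.923×10^5 s = 220 h

220 h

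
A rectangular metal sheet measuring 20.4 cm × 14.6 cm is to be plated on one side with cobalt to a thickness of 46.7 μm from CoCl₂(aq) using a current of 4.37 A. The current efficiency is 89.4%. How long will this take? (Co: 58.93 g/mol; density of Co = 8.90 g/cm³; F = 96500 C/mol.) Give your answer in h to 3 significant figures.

Plated area = 20.4 × 14.6 = 297.8 cm²
Volume = 297.8 × 46.7×10⁻⁴ cm = 1.391 cm³
m(Co) = 1.391 × 8.90 = 12.38 g
n(Co) = 12.38 / 58.93 = 0.2101 mol; n(e⁻) = 2 × 0.2101 = 0.4202 mol
Q = 0.4202 × 96500 / 0.894 = 45360 C
t = 45360 / 4.37 = 10380 s = 2.88 h

2.88 h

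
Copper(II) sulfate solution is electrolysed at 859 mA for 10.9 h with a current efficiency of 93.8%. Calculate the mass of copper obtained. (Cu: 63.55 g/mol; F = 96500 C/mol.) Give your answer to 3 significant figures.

10.4 g

Q = 0.859 × 39240 = 33710 C
n(e⁻) = 33710 / 96500 = 0.3493 mol
Cu²⁺ + 2e⁻ → Cu, so theoretical m(Cu) = 0.1747 × 63.55 = 11.10 g
Actual mass = 93.8% × 11.10 = 10.4 g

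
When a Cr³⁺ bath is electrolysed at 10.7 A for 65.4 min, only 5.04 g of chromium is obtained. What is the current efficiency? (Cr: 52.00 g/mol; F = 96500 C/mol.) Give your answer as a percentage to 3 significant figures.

Q = 10.7 × 3924 = 41990 C
n(e⁻) = 41990 / 96500 = 0.4351 mol
Cr³⁺ + 3e⁻ → Cr, so theoretical n(Cr) = 0.1450 mol → 7.540 g
Efficiency = 5.04 / 7.540 = 0.6684 = 66.8%

66.8%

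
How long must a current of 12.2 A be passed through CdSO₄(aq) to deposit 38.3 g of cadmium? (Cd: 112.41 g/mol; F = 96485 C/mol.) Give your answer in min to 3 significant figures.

89.8 min

n(Cd) = 38.3 / 112.41 = 0.3407 mol
Cd²⁺ + 2e⁻ → Cd, so n(e⁻) = 2 × 0.3407 = 0.6814 mol
Q = 0.6814 × 96485 = 65740 C
t = Q / I = 65740 / 12.2 = 5389 s = 89.8 min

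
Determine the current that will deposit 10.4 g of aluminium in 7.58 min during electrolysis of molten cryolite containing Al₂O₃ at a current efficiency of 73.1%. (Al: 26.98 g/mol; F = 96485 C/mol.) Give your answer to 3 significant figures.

n(Al) = 10.4 / 26.98 = 0.3855 mol
Al³⁺ + 3e⁻ → Al, so n(e⁻) = 3 × 0.3855 = 1.157 mol
Q = 1.157 × 96485 / 0.731 = 1.527×10^5 C
I = Q / t = 1.527×10^5 / 454.8 s = 336 A

336 A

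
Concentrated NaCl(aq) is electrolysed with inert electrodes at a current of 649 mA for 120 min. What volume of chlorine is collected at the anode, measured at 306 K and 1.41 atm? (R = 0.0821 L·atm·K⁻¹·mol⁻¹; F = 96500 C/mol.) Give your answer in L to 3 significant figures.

Charge passed = 0.649 × 7200 = 4673 C
Moles of electrons = 4673 / 96500 = 0.04842 mol
2Cl⁻ → Cl₂ + 2e⁻, so n(Cl₂) = 0.04842 / 2 = 0.02421 mol
V = nRT/P = 0.02421 × 0.0821 × 306 / 1.41 = 0.4314 L

0.431 L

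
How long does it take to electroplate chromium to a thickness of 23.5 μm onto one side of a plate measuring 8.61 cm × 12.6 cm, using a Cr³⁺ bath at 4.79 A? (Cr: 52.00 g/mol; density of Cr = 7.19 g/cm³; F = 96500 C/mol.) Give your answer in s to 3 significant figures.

Plated area = 8.61 × 12.6 = 108.5 cm²
Volume = 108.5 × 23.5×10⁻⁴ cm = 0.2550 cm³
m(Cr) = 0.2550 × 7.19 = 1.833 g
n(Cr) = 1.833 / 52.00 = 0.03525 mol; n(e⁻) = 3 × 0.03525 = 0.1058 mol
Q = 0.1058 × 96500 = 10210 C
t = 10210 / 4.79 = 2132 s

2130 s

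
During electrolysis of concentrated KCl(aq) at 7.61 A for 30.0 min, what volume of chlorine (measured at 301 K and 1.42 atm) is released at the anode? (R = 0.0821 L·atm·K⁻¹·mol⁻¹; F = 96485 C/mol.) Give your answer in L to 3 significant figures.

Q = It = 7.61 × 1800 = 13700 C
Moles of electrons = 13700 / 96485 = 0.1420 mol
2Cl⁻ → Cl₂ + 2e⁻, so n(Cl₂) = 0.1420 / 2 = 0.07100 mol
V = nRT/P = 0.07100 × 0.0821 × 301 / 1.42 = 1.236 L

1.24 L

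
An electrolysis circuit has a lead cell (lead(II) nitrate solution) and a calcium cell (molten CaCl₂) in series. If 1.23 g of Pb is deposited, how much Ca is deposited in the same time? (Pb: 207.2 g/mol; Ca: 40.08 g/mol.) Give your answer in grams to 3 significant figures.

n(Pb) = 1.23 / 207.2 = 0.005936 mol
Pb²⁺ + 2e⁻ → Pb, so n(e⁻) = 2 × 0.005936 = 0.01187 mol
Since the cells are in series, n(e⁻) in the Ca cell is also 0.01187 mol.
Ca²⁺ + 2e⁻ → Ca, so n(Ca) = 0.01187 / 2 = 0.005935 mol
m(Ca) = 0.005935 × 40.08 = 0.238 g

0.238 g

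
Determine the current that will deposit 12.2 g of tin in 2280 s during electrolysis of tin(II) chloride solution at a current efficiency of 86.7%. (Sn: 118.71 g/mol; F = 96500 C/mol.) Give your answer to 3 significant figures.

n(Sn) = 12.2 / 118.71 = 0.1028 mol
Sn²⁺ + 2e⁻ → Sn, so n(e⁻) = 2 × 0.1028 = 0.2056 mol
Q = 0.2056 × 96500 / 0.867 = 22880 C
I = Q / t = 22880 / 2280 s = 10.0 A

10.0 A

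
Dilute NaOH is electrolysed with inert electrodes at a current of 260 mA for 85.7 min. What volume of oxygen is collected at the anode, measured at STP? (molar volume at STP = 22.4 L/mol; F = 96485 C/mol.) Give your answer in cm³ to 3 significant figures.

77.6 cm³

Charge passed = 0.260 × 5142 = 1337 C
n(e⁻) = Q/F = 1337/96485 = 0.01386 mol
2H₂O → O₂ + 4H⁺ + 4e⁻, so n(O₂) = 0.01386 / 4 = 0.003465 mol
V = 0.003465 × 22.4 = 0.07762 L
= 77.6 cm³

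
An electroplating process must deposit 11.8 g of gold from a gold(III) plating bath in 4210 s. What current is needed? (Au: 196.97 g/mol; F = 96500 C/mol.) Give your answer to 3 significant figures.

n(Au) = 11.8 / 196.97 = 0.05991 mol
Au³⁺ + 3e⁻ → Au, so n(e⁻) = 3 × 0.05991 = 0.1797 mol
Q = 0.1797 × 96500 = 17340 C
I = Q / t = 17340 / 4210 s = 4.12 A

4.12 A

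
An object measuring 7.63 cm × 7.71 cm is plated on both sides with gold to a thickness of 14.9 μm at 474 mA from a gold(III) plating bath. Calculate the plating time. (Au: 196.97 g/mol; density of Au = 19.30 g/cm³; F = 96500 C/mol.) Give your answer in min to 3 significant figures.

175 min

Plated area = 2 × 7.63 × 7.71 = 117.7 cm²
Volume = 117.7 × 14.9×10⁻⁴ cm = 0.1754 cm³
m(Au) = 0.1754 × 19.30 = 3.385 g
n(Au) = 3.385 / 196.97 = 0.01719 mol; n(e⁻) = 3 × 0.01719 = 0.05157 mol
Q = 0.05157 × 96500 = 4977 C
t = 4977 / 0.474 = 10500 s = 175 min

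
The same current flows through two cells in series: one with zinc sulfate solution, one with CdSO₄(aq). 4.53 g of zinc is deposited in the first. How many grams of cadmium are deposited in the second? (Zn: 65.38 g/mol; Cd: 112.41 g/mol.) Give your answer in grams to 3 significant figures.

n(Zn) = 4.53 / 65.38 = 0.06929 mol
Zn²⁺ + 2e⁻ → Zn, so n(e⁻) = 2 × 0.06929 = 0.1386 mol
In series, the same 0.1386 mol of electrons flows through the second cell.
Cd²⁺ + 2e⁻ → Cd, so n(Cd) = 0.1386 / 2 = 0.06930 mol
m(Cd) = 0.06930 × 112.41 = 7.79 g

7.79 g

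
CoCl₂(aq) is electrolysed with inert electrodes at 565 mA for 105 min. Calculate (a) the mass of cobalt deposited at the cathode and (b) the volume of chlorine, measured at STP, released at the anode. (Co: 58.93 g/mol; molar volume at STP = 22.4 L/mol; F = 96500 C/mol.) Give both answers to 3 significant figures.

Q = 0.565 × 6300 = 3560 C; n(e⁻) = 3560 / 96500 = 0.03689 mol
Cathode: Co²⁺ + 2e⁻ → Co → n(Co) = 0.03689/2 = 0.01845 mol → 1.09 g
Anode: 2Cl⁻ → Cl₂ + 2e⁻ → n(Cl₂) = 0.03689/2 = 0.01845 mol → 0.413 L

1.09 g Co; 0.413 L Cl₂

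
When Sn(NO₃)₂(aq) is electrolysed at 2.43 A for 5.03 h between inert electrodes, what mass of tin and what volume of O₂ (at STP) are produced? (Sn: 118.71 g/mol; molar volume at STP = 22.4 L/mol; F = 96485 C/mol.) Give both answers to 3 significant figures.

27.1 g Sn; 2.55 L O₂

Q = 2.43 × 18108 = 44000 C; n(e⁻) = 44000 / 96485 = 0.4560 mol
Cathode: Sn²⁺ + 2e⁻ → Sn → n(Sn) = 0.4560/2 = 0.2280 mol → 27.1 g
Anode: 2H₂O → O₂ + 4H⁺ + 4e⁻ → n(O₂) = 0.4560/4 = 0.1140 mol → 2.55 L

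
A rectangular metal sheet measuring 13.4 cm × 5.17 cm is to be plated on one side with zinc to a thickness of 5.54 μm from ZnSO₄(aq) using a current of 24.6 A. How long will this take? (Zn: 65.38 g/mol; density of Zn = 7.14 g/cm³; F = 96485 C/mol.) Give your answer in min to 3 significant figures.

0.548 min

Plated area = 13.4 × 5.17 = 69.28 cm²
Volume = 69.28 × 5.54×10⁻⁴ cm = 0.03838 cm³
m(Zn) = 0.03838 × 7.14 = 0.2740 g
n(Zn) = 0.2740 / 65.38 = 0.004191 mol; n(e⁻) = 2 × 0.004191 = 0.008382 mol
Q = 0.008382 × 96485 = 808.7 C
t = 808.7 / 24.6 = 32.87 s = 0.548 min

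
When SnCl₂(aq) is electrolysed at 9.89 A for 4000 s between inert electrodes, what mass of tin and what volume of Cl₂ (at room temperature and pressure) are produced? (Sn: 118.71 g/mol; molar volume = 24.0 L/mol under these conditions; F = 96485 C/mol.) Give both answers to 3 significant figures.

24.3 g Sn; 4.92 L Cl₂

Q = 9.89 × 4000 = 39560 C; n(e⁻) = 39560 / 96485 = 0.4100 mol
Cathode: Sn²⁺ + 2e⁻ → Sn → n(Sn) = 0.4100/2 = 0.2050 mol → 24.3 g
Anode: 2Cl⁻ → Cl₂ + 2e⁻ → n(Cl₂) = 0.4100/2 = 0.2050 mol → 4.92 L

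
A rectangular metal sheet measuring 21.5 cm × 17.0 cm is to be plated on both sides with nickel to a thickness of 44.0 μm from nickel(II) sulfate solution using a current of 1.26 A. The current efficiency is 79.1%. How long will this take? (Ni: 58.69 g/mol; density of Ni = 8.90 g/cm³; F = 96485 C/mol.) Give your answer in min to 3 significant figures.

Plated area = 2 × 21.5 × 17.0 = 731.0 cm²
Volume = 731.0 × 44.0×10⁻⁴ cm = 3.216 cm³
m(Ni) = 3.216 × 8.90 = 28.62 g
n(Ni) = 28.62 / 58.69 = 0.4876 mol; n(e⁻) = 2 × 0.4876 = 0.9752 mol
Q = 0.9752 × 96485 / 0.791 = 1.190×10^5 C
t = 1.190×10^5 / 1.26 = 94440 s = 1570 min

1570 min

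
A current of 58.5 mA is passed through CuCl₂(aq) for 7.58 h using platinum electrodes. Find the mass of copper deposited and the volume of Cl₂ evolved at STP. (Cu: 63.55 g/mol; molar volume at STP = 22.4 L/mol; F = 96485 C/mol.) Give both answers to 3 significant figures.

Q = 0.0585 × 27288 = 1596 C; n(e⁻) = 1596 / 96485 = 0.01654 mol
Cathode: Cu²⁺ + 2e⁻ → Cu → n(Cu) = 0.01654/2 = 0.008270 mol → 0.526 g
Anode: 2Cl⁻ → Cl₂ + 2e⁻ → n(Cl₂) = 0.01654/2 = 0.008270 mol → 0.185 L

0.526 g Cu; 0.185 L Cl₂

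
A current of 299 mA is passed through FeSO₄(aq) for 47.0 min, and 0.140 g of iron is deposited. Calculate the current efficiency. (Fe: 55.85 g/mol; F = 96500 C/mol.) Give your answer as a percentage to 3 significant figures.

Q = 0.299 × 2820 = 843.2 C
n(e⁻) = 843.2 / 96500 = 0.008738 mol
Fe²⁺ + 2e⁻ → Fe, so theoretical n(Fe) = 0.004369 mol → 0.2440 g
Efficiency = 0.140 / 0.2440 = 0.5738 = 57.4%

57.4%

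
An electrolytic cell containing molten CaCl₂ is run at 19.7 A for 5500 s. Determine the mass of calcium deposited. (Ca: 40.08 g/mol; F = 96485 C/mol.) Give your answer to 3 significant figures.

Q = It = 19.7 × 5500 = 1.084×10^5 C
n(e⁻) = 1.084×10^5 / 96485 = 1.123 mol
Ca²⁺ + 2e⁻ → Ca, so n(Ca) = 1.123 / 2 = 0.5615 mol
m = 0.5615 × 40.08 = 22.5 g

22.5 g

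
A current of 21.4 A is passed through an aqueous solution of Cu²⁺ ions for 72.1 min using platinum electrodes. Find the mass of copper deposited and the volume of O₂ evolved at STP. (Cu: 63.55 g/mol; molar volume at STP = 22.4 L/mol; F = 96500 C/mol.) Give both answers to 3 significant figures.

Q = 21.4 × 4326 = 92580 C; n(e⁻) = 92580 / 96500 = 0.9594 mol
Cathode: Cu²⁺ + 2e⁻ → Cu → n(Cu) = 0.9594/2 = 0.4797 mol → 30.5 g
Anode: 2H₂O → O₂ + 4H⁺ + 4e⁻ → n(O₂) = 0.9594/4 = 0.2399 mol → 5.37 L

30.5 g Cu; 5.37 L O₂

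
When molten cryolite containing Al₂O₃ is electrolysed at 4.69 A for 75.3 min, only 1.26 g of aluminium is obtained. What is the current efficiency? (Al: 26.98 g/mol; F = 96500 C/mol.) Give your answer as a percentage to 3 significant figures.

63.8%

Q = 4.69 × 4518 = 21190 C
n(e⁻) = 21190 / 96500 = 0.2196 mol
Al³⁺ + 3e⁻ → Al, so theoretical n(Al) = 0.07320 mol → 1.975 g
Efficiency = 1.26 / 1.975 = 0.6380 = 63.8%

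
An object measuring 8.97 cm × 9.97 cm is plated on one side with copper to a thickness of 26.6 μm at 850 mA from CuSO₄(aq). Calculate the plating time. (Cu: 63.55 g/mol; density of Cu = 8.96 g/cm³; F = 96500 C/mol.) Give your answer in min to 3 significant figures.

Plated area = 8.97 × 9.97 = 89.43 cm²
Volume = 89.43 × 26.6×10⁻⁴ cm = 0.2379 cm³
m(Cu) = 0.2379 × 8.96 = 2.132 g
n(Cu) = 2.132 / 63.55 = 0.03355 mol; n(e⁻) = 2 × 0.03355 = 0.06710 mol
Q = 0.06710 × 96500 = 6475 C
t = 6475 / 0.850 = 7618 s = 127 min

127 min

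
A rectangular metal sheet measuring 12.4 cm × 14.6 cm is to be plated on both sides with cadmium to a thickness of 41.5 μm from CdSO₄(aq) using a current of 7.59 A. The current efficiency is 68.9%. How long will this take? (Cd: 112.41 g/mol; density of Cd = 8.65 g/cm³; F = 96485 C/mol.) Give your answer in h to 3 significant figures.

1.19 h

Plated area = 2 × 12.4 × 14.6 = 362.1 cm²
Volume = 362.1 × 41.5×10⁻⁴ cm = 1.503 cm³
m(Cd) = 1.503 × 8.65 = 13.00 g
n(Cd) = 13.00 / 112.41 = 0.1156 mol; n(e⁻) = 2 × 0.1156 = 0.2312 mol
Q = 0.2312 × 96485 / 0.689 = 32380 C
t = 32380 / 7.59 = 4266 s = 1.19 h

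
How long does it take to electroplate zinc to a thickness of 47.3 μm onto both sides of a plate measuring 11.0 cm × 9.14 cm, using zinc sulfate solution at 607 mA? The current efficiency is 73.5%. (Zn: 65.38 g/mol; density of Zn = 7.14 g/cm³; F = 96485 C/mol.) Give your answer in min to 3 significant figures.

749 min

Plated area = 2 × 11.0 × 9.14 = 201.1 cm²
Volume = 201.1 × 47.3×10⁻⁴ cm = 0.9512 cm³
m(Zn) = 0.9512 × 7.14 = 6.792 g
n(Zn) = 6.792 / 65.38 = 0.1039 mol; n(e⁻) = 2 × 0.1039 = 0.2078 mol
Q = 0.2078 × 96485 / 0.735 = 27280 C
t = 27280 / 0.607 = 44940 s = 749 min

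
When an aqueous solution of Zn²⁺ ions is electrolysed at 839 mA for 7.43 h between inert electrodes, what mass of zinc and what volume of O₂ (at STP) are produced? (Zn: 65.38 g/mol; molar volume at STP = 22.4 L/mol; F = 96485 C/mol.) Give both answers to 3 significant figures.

7.60 g Zn; 1.30 L O₂

Q = 0.839 × 26748 = 22440 C; n(e⁻) = 22440 / 96485 = 0.2326 mol
Cathode: Zn²⁺ + 2e⁻ → Zn → n(Zn) = 0.2326/2 = 0.1163 mol → 7.60 g
Anode: 2H₂O → O₂ + 4H⁺ + 4e⁻ → n(O₂) = 0.2326/4 = 0.05815 mol → 1.30 L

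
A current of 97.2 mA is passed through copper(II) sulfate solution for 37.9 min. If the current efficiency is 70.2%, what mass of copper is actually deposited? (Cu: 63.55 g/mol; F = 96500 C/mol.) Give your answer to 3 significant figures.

Q = 0.0972 × 2274 = 221.0 C
n(e⁻) = 221.0 / 96500 = 0.002290 mol
Cu²⁺ + 2e⁻ → Cu, so theoretical m(Cu) = 0.001145 × 63.55 = 0.07276 g
Actual mass = 70.2% × 0.07276 = 0.0511 g

0.0511 g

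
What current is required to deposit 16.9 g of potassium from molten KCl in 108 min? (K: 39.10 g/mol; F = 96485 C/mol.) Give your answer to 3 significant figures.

n(K) = 16.9 / 39.10 = 0.4322 mol
K⁺ + e⁻ → K, so n(e⁻) = 0.4322 mol
Q = 0.4322 × 96485 = 41700 C
I = Q / t = 41700 / 6480 s = 6.44 A

6.44 A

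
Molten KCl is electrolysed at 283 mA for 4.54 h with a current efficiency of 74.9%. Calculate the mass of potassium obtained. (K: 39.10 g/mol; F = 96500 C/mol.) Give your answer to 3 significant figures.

Q = 0.283 × 16344 = 4625 C
n(e⁻) = 4625 / 96500 = 0.04793 mol
K⁺ + e⁻ → K, so theoretical m(K) = 0.04793 × 39.10 = 1.874 g
Actual mass = 74.9% × 1.874 = 1.40 g

1.40 g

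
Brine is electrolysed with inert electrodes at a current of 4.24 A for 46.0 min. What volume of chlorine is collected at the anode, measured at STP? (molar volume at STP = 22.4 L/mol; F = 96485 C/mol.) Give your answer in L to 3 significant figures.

1.36 L

Q = It = 4.24 × 2760 = 11700 C
n(e⁻) = Q/F = 11700/96485 = 0.1213 mol
2Cl⁻ → Cl₂ + 2e⁻, so n(Cl₂) = 0.1213 / 2 = 0.06065 mol
V = 0.06065 × 22.4 = 1.359 L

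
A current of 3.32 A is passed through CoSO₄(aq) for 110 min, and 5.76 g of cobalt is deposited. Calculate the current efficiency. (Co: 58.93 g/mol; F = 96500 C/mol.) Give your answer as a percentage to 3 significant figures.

Q = 3.32 × 6600 = 21910 C
n(e⁻) = 21910 / 96500 = 0.2270 mol
Co²⁺ + 2e⁻ → Co, so theoretical n(Co) = 0.1135 mol → 6.689 g
Efficiency = 5.76 / 6.689 = 0.8611 = 86.1%

86.1%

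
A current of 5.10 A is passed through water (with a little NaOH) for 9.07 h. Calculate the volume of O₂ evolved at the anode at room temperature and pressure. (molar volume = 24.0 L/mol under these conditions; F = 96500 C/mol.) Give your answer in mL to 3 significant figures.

10400 mL

Q = 5.10 A × 32652 s = 1.665×10^5 C
n(e⁻) = 1.665×10^5 / 96500 = 1.725 mol
2H₂O → O₂ + 4H⁺ + 4e⁻, so n(O₂) = 1.725 / 4 = 0.4313 mol
V = 0.4313 × 24.0 = 10.35 L
= 10400 mL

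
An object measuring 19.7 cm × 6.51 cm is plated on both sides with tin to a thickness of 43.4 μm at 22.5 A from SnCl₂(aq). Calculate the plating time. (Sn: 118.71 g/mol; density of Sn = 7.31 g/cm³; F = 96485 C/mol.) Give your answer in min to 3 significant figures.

9.80 min

Plated area = 2 × 19.7 × 6.51 = 256.5 cm²
Volume = 256.5 × 43.4×10⁻⁴ cm = 1.113 cm³
m(Sn) = 1.113 × 7.31 = 8.136 g
n(Sn) = 8.136 / 118.71 = 0.06854 mol; n(e⁻) = 2 × 0.06854 = 0.1371 mol
Q = 0.1371 × 96485 = 13230 C
t = 13230 / 22.5 = 588.0 s = 9.80 min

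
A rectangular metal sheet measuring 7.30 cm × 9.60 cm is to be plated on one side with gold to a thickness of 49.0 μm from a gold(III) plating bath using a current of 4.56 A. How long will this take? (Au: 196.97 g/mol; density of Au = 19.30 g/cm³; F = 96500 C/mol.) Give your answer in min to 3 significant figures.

Plated area = 7.30 × 9.60 = 70.08 cm²
Volume = 70.08 × 49.0×10⁻⁴ cm = 0.3434 cm³
m(Au) = 0.3434 × 19.30 = 6.628 g
n(Au) = 6.628 / 196.97 = 0.03365 mol; n(e⁻) = 3 × 0.03365 = 0.1010 mol
Q = 0.1010 × 96500 = 9747 C
t = 9747 / 4.56 = 2138 s = 35.6 min

35.6 min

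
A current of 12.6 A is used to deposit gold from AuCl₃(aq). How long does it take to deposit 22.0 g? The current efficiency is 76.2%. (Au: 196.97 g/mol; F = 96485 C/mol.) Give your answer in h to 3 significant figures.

n(Au) = 22.0 / 196.97 = 0.1117 mol
Au³⁺ + 3e⁻ → Au, so n(e⁻) = 3 × 0.1117 = 0.3351 mol
Q = 0.3351 × 96485 / 0.762 = 42430 C
t = Q / I = 42430 / 12.6 = 3367 s = 0.935 h

0.935 h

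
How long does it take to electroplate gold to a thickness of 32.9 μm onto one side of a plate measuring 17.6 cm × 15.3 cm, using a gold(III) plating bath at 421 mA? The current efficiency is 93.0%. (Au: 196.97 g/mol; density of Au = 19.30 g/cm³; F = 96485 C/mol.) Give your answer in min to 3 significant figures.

Plated area = 17.6 × 15.3 = 269.3 cm²
Volume = 269.3 × 32.9×10⁻⁴ cm = 0.8860 cm³
m(Au) = 0.8860 × 19.30 = 17.10 g
n(Au) = 17.10 / 196.97 = 0.08682 mol; n(e⁻) = 3 × 0.08682 = 0.2605 mol
Q = 0.2605 × 96485 / 0.930 = 27030 C
t = 27030 / 0.421 = 64200 s = 1070 min

1070 min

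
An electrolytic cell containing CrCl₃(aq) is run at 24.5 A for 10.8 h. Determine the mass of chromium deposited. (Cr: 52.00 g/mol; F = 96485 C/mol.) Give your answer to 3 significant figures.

Q = 24.5 A × 38880 s = 9.526×10^5 C
n(e⁻) = 9.526×10^5 / 96485 = 9.873 mol
Cr³⁺ + 3e⁻ → Cr, so n(Cr) = 9.873 / 3 = 3.291 mol
m = 3.291 × 52.00 = 171 g

171 g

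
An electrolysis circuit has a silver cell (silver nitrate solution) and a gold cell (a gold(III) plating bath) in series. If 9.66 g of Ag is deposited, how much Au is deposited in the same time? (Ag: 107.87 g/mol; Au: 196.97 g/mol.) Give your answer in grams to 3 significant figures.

5.88 g

n(Ag) = 9.66 / 107.87 = 0.08955 mol
Ag⁺ + e⁻ → Ag, so n(e⁻) = 0.08955 mol
In series, the same 0.08955 mol of electrons flows through the second cell.
Au³⁺ + 3e⁻ → Au, so n(Au) = 0.08955 / 3 = 0.02985 mol
m(Au) = 0.02985 × 196.97 = 5.88 g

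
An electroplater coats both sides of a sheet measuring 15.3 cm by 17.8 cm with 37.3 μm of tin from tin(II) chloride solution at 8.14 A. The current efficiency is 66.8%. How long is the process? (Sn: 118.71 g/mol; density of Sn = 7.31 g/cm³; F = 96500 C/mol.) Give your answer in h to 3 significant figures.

1.23 h

Plated area = 2 × 15.3 × 17.8 = 544.7 cm²
Volume = 544.7 × 37.3×10⁻⁴ cm = 2.032 cm³
m(Sn) = 2.032 × 7.31 = 14.85 g
n(Sn) = 14.85 / 118.71 = 0.1251 mol; n(e⁻) = 2 × 0.1251 = 0.2502 mol
Q = 0.2502 × 96500 / 0.668 = 36140 C
t = 36140 / 8.14 = 4440 s = 1.23 h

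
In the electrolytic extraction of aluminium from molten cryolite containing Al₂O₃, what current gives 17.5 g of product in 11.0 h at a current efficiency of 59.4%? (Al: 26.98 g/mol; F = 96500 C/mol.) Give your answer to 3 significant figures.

n(Al) = 17.5 / 26.98 = 0.6486 mol
Al³⁺ + 3e⁻ → Al, so n(e⁻) = 3 × 0.6486 = 1.946 mol
Q = 1.946 × 96500 / 0.594 = 3.161×10^5 C
I = Q / t = 3.161×10^5 / 39600 s = 7.98 A

7.98 A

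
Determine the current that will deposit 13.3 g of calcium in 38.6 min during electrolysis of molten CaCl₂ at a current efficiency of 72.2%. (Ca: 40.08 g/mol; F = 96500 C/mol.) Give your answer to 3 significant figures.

38.3 A

n(Ca) = 13.3 / 40.08 = 0.3318 mol
Ca²⁺ + 2e⁻ → Ca, so n(e⁻) = 2 × 0.3318 = 0.6636 mol
Q = 0.6636 × 96500 / 0.722 = 88690 C
I = Q / t = 88690 / 2316 s = 38.3 A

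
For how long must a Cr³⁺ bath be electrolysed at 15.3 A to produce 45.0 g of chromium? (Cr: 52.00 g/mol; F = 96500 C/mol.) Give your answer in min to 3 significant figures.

n(Cr) = 45.0 / 52.00 = 0.8654 mol
Cr³⁺ + 3e⁻ → Cr, so n(e⁻) = 3 × 0.8654 = 2.596 mol
Q = 2.596 × 96500 = 2.505×10^5 C
t = Q / I = 2.505×10^5 / 15.3 = 16370 s = 273 min

273 min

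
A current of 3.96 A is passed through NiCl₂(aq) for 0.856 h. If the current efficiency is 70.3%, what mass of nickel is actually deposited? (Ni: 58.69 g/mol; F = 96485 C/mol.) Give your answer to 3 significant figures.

Q = 3.96 × 3081.6 = 12200 C
n(e⁻) = 12200 / 96485 = 0.1264 mol
Ni²⁺ + 2e⁻ → Ni, so theoretical m(Ni) = 0.06320 × 58.69 = 3.709 g
Actual mass = 70.3% × 3.709 = 2.61 g

2.61 g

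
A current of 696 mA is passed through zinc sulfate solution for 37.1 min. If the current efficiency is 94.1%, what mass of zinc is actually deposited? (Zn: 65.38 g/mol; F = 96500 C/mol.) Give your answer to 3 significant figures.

0.494 g

Q = 0.696 × 2226 = 1549 C
n(e⁻) = 1549 / 96500 = 0.01605 mol
Zn²⁺ + 2e⁻ → Zn, so theoretical m(Zn) = 0.008025 × 65.38 = 0.5247 g
Actual mass = 94.1% × 0.5247 = 0.494 g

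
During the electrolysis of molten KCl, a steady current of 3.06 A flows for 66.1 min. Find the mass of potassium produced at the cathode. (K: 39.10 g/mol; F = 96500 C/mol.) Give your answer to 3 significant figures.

Charge passed = 3.06 × 3966 = 12140 C
Moles of electrons = 12140 / 96500 = 0.1258 mol
K⁺ + e⁻ → K, so n(K) = 0.1258 mol
m = 0.1258 × 39.10 = 4.92 g

4.92 g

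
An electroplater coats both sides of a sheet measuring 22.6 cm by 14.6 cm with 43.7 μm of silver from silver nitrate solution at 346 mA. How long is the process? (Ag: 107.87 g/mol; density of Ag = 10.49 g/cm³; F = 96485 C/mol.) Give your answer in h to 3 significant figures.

Plated area = 2 × 22.6 × 14.6 = 659.9 cm²
Volume = 659.9 × 43.7×10⁻⁴ cm = 2.884 cm³
m(Ag) = 2.884 × 10.49 = 30.25 g
n(Ag) = 30.25 / 107.87 = 0.2804 mol; n(e⁻) = 0.2804 mol
Q = 0.2804 × 96485 = 27050 C
t = 27050 / 0.346 = 78180 s = 21.7 h

21.7 h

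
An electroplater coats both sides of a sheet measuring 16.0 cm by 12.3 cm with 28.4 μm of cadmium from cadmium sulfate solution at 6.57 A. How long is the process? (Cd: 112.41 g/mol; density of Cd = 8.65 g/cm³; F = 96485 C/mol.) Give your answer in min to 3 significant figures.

42.1 min

Plated area = 2 × 16.0 × 12.3 = 393.6 cm²
Volume = 393.6 × 28.4×10⁻⁴ cm = 1.118 cm³
m(Cd) = 1.118 × 8.65 = 9.671 g
n(Cd) = 9.671 / 112.41 = 0.08603 mol; n(e⁻) = 2 × 0.08603 = 0.1721 mol
Q = 0.1721 × 96485 = 16610 C
t = 16610 / 6.57 = 2528 s = 42.1 min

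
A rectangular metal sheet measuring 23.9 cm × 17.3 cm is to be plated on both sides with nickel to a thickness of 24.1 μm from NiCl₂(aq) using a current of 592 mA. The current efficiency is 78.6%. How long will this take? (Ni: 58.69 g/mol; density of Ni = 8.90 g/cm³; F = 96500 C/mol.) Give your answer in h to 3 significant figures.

34.8 h

Plated area = 2 × 23.9 × 17.3 = 826.9 cm²
Volume = 826.9 × 24.1×10⁻⁴ cm = 1.993 cm³
m(Ni) = 1.993 × 8.90 = 17.74 g
n(Ni) = 17.74 / 58.69 = 0.3023 mol; n(e⁻) = 2 × 0.3023 = 0.6046 mol
Q = 0.6046 × 96500 / 0.786 = 74230 C
t = 74230 / 0.592 = 1.254×10^5 s = 34.8 h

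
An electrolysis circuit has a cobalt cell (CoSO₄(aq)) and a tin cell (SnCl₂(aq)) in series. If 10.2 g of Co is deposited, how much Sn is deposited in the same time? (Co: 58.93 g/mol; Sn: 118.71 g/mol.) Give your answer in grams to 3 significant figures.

20.5 g

n(Co) = 10.2 / 58.93 = 0.1731 mol
Co²⁺ + 2e⁻ → Co, so n(e⁻) = 2 × 0.1731 = 0.3462 mol
Since the cells are in series, n(e⁻) in the Sn cell is also 0.3462 mol.
Sn²⁺ + 2e⁻ → Sn, so n(Sn) = 0.3462 / 2 = 0.1731 mol
m(Sn) = 0.1731 × 118.71 = 20.5 g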